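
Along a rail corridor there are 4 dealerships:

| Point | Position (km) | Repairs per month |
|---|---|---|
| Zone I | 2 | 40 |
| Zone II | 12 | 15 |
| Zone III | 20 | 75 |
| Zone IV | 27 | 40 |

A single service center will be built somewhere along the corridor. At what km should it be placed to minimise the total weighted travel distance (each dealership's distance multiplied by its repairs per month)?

x = 20

For a sum of weighted absolute distances on a line, the optimum is the weighted median (not the mean). Total weight W = 170; half-weight = 85.
Sort by position and accumulate weight:
  km 2 (Zone I, w=40) → cum 40
  km 12 (Zone II, w=15) → cum 55
  km 20 (Zone III, w=75) → cum 130  ≥ 85 → median here
  km 27 (Zone IV, w=40) → cum 170
Optimal location: km 20.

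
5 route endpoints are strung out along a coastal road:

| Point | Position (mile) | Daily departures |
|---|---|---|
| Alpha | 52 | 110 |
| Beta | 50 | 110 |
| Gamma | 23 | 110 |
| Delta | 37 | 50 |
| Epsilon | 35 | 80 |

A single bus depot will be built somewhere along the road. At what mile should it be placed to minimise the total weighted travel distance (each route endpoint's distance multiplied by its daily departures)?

For a sum of weighted absolute distances on a line, the optimum is the weighted median (not the mean). Total weight W = 460; half-weight = 230.
Sort by position and accumulate weight:
  mile 23 (Gamma, w=110) → cum 110
  mile 35 (Epsilon, w=80) → cum 190
  mile 37 (Delta, w=50) → cum 240  ≥ 230 → median here
  mile 50 (Beta, w=110) → cum 350
  mile 52 (Alpha, w=110) → cum 460
Optimal location: mile 37.

x = 37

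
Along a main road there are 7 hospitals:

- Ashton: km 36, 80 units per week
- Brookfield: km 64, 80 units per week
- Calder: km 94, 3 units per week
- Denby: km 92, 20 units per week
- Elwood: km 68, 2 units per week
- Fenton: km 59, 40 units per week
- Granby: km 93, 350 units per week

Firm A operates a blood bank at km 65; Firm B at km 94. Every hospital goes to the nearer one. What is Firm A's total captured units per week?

The indifferent point is the midpoint (65+94)/2 = 79.5; hospitals left of it (closer to Firm A at 65) go to Firm A, those right go to Firm B.
  Ashton at 36 (w=80) → Firm A
  Fenton at 59 (w=40) → Firm A
  Brookfield at 64 (w=80) → Firm A
  Elwood at 68 (w=2) → Firm A
  Denby at 92 (w=20) → Firm B
  Granby at 93 (w=350) → Firm B
  Calder at 94 (w=3) → Firm B
Firm A captures 202; Firm B captures 373.

202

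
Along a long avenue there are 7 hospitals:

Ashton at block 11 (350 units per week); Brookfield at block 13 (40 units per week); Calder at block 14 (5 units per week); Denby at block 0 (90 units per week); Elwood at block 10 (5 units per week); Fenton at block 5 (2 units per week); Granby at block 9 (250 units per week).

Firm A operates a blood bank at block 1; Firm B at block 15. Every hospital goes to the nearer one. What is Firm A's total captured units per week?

The indifferent point is the midpoint (1+15)/2 = 8; hospitals left of it (closer to Firm A at 1) go to Firm A, those right go to Firm B.
  Denby at 0 (w=90) → Firm A
  Fenton at 5 (w=2) → Firm A
  Granby at 9 (w=250) → Firm B
  Elwood at 10 (w=5) → Firm B
  Ashton at 11 (w=350) → Firm B
  Brookfield at 13 (w=40) → Firm B
  Calder at 14 (w=5) → Firm B
Firm A captures 92; Firm B captures 650.

92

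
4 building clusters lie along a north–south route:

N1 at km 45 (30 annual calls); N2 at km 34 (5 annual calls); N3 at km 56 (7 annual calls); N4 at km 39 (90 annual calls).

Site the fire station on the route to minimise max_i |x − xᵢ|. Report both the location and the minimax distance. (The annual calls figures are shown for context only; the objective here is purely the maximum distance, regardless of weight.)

location 45, max distance 11

The 1-center on a line is the midpoint of the two extreme points: leftmost at 34, rightmost at 56.
Optimal location = (34 + 56)/2 = 45; maximum distance = (56 − 34)/2 = 11.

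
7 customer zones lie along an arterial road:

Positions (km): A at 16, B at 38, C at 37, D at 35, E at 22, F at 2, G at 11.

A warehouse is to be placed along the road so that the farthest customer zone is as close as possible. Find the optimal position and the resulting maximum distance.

location 20, max distance 18

The 1-center on a line is the midpoint of the two extreme points: leftmost at 2, rightmost at 38.
Optimal location = (2 + 38)/2 = 20; maximum distance = (38 − 2)/2 = 18.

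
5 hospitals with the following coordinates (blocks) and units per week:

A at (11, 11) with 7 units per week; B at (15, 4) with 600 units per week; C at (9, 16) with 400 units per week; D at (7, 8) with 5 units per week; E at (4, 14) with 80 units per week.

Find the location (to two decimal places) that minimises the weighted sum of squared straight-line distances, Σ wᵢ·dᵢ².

(11.93, 9.19)

The minimiser of Σwᵢ‖p−pᵢ‖² is the weighted centroid p* = (Σwᵢpᵢ)/(Σwᵢ).
Σwᵢ = 1092.
Σwᵢxᵢ = 7·11 + 600·15 + 400·9 + 5·7 + 80·4 = 13032.
Σwᵢyᵢ = 7·11 + 600·4 + 400·16 + 5·8 + 80·14 = 10037.
x* = 13032/1092 = 11.93, y* = 10037/1092 = 9.19.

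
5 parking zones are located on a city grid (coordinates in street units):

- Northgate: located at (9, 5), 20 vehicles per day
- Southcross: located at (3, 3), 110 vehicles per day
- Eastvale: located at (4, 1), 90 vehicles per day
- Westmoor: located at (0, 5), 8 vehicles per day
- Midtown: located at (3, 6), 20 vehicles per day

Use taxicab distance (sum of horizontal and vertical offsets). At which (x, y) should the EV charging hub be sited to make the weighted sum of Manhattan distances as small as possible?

Manhattan distance separates: Σwᵢ(|x−xᵢ|+|y−yᵢ|) = Σwᵢ|x−xᵢ| + Σwᵢ|y−yᵢ|, so x and y are optimised independently as 1-D weighted medians.
Total weight W = 248; half = 124.
x-coordinate, sorted with cumulative weight:
  x=0 (Westmoor, w=8) cum 8
  x=3 (Southcross, w=110) cum 118
  x=3 (Midtown, w=20) cum 138  ← median
  x=4 (Eastvale, w=90) cum 228
  x=9 (Northgate, w=20) cum 248
⇒ x* = 3
y-coordinate, sorted with cumulative weight:
  y=1 (Eastvale, w=90) cum 90
  y=3 (Southcross, w=110) cum 200  ← median
  y=5 (Northgate, w=20) cum 220
  y=5 (Westmoor, w=8) cum 228
  y=6 (Midtown, w=20) cum 248
⇒ y* = 3

(3, 3)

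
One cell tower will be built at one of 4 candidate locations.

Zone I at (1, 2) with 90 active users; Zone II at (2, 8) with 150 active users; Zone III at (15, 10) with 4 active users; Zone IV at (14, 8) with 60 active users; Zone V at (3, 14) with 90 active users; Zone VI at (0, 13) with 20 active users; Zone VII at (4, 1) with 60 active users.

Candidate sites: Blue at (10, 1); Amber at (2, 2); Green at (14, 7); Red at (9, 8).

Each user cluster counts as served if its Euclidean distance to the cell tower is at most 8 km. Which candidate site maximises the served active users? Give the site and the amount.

Amber, covering 300

Coverage radius r = 8 km; a point is covered iff (Δx)²+(Δy)² ≤ 8² = 64.
  Blue (10, 1): covers {Zone VII} → 60
  Amber (2, 2): covers {Zone I, Zone II, Zone VII} → 300
  Green (14, 7): covers {Zone III, Zone IV} → 64
  Red (9, 8): covers {Zone II, Zone III, Zone IV} → 214
Maximum coverage at Amber: 300 active users.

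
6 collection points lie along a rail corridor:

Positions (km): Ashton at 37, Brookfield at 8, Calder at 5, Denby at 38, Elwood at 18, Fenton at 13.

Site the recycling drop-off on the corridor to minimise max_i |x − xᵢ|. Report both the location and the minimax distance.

location 21.5, max distance 16.5

The 1-center on a line is the midpoint of the two extreme points: leftmost at 5, rightmost at 38.
Optimal location = (5 + 38)/2 = 21.5; maximum distance = (38 − 5)/2 = 16.5.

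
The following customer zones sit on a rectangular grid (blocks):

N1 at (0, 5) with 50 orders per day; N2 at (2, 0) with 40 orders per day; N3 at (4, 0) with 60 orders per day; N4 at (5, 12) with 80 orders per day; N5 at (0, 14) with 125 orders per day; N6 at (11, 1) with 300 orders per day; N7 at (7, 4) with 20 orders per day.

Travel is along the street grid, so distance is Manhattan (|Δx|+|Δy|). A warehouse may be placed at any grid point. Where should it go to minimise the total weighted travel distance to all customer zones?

(5, 1)

Manhattan distance separates: Σwᵢ(|x−xᵢ|+|y−yᵢ|) = Σwᵢ|x−xᵢ| + Σwᵢ|y−yᵢ|, so x and y are optimised independently as 1-D weighted medians.
Total weight W = 675; half = 337.5.
x-coordinate, sorted with cumulative weight:
  x=0 (N1, w=50) cum 50
  x=0 (N5, w=125) cum 175
  x=2 (N2, w=40) cum 215
  x=4 (N3, w=60) cum 275
  x=5 (N4, w=80) cum 355  ← median
  x=7 (N7, w=20) cum 375
  x=11 (N6, w=300) cum 675
⇒ x* = 5
y-coordinate, sorted with cumulative weight:
  y=0 (N2, w=40) cum 40
  y=0 (N3, w=60) cum 100
  y=1 (N6, w=300) cum 400  ← median
  y=4 (N7, w=20) cum 420
  y=5 (N1, w=50) cum 470
  y=12 (N4, w=80) cum 550
  y=14 (N5, w=125) cum 675
⇒ y* = 1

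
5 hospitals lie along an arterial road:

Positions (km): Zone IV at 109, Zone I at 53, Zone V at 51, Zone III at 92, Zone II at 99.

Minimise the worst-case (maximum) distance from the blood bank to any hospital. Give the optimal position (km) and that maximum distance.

The 1-center on a line is the midpoint of the two extreme points: leftmost at 51, rightmost at 109.
Optimal location = (51 + 109)/2 = 80; maximum distance = (109 − 51)/2 = 29.

location 80, max distance 29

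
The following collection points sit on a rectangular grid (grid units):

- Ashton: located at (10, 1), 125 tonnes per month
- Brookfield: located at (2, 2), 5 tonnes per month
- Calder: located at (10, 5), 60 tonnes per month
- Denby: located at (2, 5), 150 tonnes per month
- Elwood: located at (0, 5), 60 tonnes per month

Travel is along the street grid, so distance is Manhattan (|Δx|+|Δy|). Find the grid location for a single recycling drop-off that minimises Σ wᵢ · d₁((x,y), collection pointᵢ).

Manhattan distance separates: Σwᵢ(|x−xᵢ|+|y−yᵢ|) = Σwᵢ|x−xᵢ| + Σwᵢ|y−yᵢ|, so x and y are optimised independently as 1-D weighted medians.
Total weight W = 400; half = 200.
x-coordinate, sorted with cumulative weight:
  x=0 (Elwood, w=60) cum 60
  x=2 (Brookfield, w=5) cum 65
  x=2 (Denby, w=150) cum 215  ← median
  x=10 (Ashton, w=125) cum 340
  x=10 (Calder, w=60) cum 400
⇒ x* = 2
y-coordinate, sorted with cumulative weight:
  y=1 (Ashton, w=125) cum 125
  y=2 (Brookfield, w=5) cum 130
  y=5 (Calder, w=60) cum 190
  y=5 (Denby, w=150) cum 340  ← median
  y=5 (Elwood, w=60) cum 400
⇒ y* = 5

(2, 5)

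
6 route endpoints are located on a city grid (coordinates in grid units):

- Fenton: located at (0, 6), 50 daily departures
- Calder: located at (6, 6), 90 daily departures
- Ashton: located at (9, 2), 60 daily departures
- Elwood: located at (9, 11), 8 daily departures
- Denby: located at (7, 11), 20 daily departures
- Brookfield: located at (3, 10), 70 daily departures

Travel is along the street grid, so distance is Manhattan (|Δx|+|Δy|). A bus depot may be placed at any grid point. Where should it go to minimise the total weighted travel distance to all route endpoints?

(6, 6)

Manhattan distance separates: Σwᵢ(|x−xᵢ|+|y−yᵢ|) = Σwᵢ|x−xᵢ| + Σwᵢ|y−yᵢ|, so x and y are optimised independently as 1-D weighted medians.
Total weight W = 298; half = 149.
x-coordinate, sorted with cumulative weight:
  x=0 (Fenton, w=50) cum 50
  x=3 (Brookfield, w=70) cum 120
  x=6 (Calder, w=90) cum 210  ← median
  x=7 (Denby, w=20) cum 230
  x=9 (Ashton, w=60) cum 290
  x=9 (Elwood, w=8) cum 298
⇒ x* = 6
y-coordinate, sorted with cumulative weight:
  y=2 (Ashton, w=60) cum 60
  y=6 (Fenton, w=50) cum 110
  y=6 (Calder, w=90) cum 200  ← median
  y=10 (Brookfield, w=70) cum 270
  y=11 (Elwood, w=8) cum 278
  y=11 (Denby, w=20) cum 298
⇒ y* = 6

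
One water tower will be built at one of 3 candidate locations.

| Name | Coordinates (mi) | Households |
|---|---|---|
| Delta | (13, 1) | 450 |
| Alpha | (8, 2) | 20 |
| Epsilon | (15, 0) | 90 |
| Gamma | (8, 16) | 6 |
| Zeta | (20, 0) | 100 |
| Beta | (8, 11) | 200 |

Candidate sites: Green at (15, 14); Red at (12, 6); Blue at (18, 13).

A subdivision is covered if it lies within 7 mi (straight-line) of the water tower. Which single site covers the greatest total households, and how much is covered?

Red, covering 760

Coverage radius r = 7 mi; a point is covered iff (Δx)²+(Δy)² ≤ 7² = 49.
  Green (15, 14): covers {none} → 0
  Red (12, 6): covers {Delta, Alpha, Epsilon, Beta} → 760
  Blue (18, 13): covers {none} → 0
Maximum coverage at Red: 760 households.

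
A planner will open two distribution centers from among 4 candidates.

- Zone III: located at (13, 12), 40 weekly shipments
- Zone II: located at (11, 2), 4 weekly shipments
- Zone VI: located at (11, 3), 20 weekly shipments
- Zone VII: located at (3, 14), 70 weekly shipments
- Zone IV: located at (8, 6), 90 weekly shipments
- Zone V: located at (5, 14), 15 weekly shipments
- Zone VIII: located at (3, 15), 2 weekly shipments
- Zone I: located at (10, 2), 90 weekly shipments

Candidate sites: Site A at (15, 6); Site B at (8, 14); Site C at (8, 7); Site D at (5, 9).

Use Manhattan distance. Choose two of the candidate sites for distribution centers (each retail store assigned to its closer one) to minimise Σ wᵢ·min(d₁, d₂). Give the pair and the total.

Evaluate every pair (each demand assigned to the nearer of the two):
  {Site B, Site C}: total = 1579
  {Site C, Site D}: total = 1873
  {Site A, Site C}: total = 2228
  {Site A, Site B}: total = 2299
  {Site A, Site D}: total = 2423
  {Site B, Site D}: total = 2599
Best pair: {Site B, Site C} with total 1579.

{Site B, Site C}, total 1579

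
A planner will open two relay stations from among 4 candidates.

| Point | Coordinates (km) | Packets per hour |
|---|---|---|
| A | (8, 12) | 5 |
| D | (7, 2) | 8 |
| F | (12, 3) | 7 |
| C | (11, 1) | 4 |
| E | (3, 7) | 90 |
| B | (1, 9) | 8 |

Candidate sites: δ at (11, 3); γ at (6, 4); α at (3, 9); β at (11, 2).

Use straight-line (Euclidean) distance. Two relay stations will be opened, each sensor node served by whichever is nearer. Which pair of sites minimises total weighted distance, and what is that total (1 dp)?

{α, β}, total 271.1

Evaluate every pair (each demand assigned to the nearer of the two):
  {α, β}: total = 271.1
  {δ, α}: total = 273.1
  {γ, α}: total = 308.9
  {γ, β}: total = 511.4
  {δ, γ}: total = 512.5
  {δ, β}: total = 988.7
Best pair: {α, β} with total 271.1.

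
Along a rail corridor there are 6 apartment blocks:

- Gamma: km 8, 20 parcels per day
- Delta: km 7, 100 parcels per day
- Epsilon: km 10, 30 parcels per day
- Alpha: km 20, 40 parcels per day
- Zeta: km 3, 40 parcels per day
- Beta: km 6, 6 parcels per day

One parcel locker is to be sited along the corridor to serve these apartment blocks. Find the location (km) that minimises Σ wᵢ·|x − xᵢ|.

For a sum of weighted absolute distances on a line, the optimum is the weighted median (not the mean). Total weight W = 236; half-weight = 118.
Sort by position and accumulate weight:
  km 3 (Zeta, w=40) → cum 40
  km 6 (Beta, w=6) → cum 46
  km 7 (Delta, w=100) → cum 146  ≥ 118 → median here
  km 8 (Gamma, w=20) → cum 166
  km 10 (Epsilon, w=30) → cum 196
  km 20 (Alpha, w=40) → cum 236
Optimal location: km 7.

x = 7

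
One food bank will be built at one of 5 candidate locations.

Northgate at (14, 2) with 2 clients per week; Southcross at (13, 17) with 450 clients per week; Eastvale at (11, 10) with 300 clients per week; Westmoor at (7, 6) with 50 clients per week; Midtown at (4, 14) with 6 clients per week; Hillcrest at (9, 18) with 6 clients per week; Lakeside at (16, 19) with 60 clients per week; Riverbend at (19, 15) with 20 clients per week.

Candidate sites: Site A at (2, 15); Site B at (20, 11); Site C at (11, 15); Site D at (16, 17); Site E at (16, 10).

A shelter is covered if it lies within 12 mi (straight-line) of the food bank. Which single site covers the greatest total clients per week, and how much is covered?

Site C, covering 892

Coverage radius r = 12 mi; a point is covered iff (Δx)²+(Δy)² ≤ 12² = 144.
  Site A (2, 15): covers {Southcross, Eastvale, Westmoor, Midtown, Hillcrest} → 812
  Site B (20, 11): covers {Northgate, Southcross, Eastvale, Lakeside, Riverbend} → 832
  Site C (11, 15): covers {Southcross, Eastvale, Westmoor, Midtown, Hillcrest, Lakeside, Riverbend} → 892
  Site D (16, 17): covers {Southcross, Eastvale, Hillcrest, Lakeside, Riverbend} → 836
  Site E (16, 10): covers {Northgate, Southcross, Eastvale, Westmoor, Hillcrest, Lakeside, Riverbend} → 888
Maximum coverage at Site C: 892 clients per week.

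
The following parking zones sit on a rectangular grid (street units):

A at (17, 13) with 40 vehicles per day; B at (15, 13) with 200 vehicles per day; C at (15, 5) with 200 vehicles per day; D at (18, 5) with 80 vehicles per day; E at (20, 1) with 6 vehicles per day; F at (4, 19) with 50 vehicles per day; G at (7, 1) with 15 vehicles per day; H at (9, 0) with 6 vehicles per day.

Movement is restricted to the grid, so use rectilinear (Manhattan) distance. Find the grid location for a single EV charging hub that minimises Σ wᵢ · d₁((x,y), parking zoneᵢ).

(15, 5)

Manhattan distance separates: Σwᵢ(|x−xᵢ|+|y−yᵢ|) = Σwᵢ|x−xᵢ| + Σwᵢ|y−yᵢ|, so x and y are optimised independently as 1-D weighted medians.
Total weight W = 597; half = 298.5.
x-coordinate, sorted with cumulative weight:
  x=4 (F, w=50) cum 50
  x=7 (G, w=15) cum 65
  x=9 (H, w=6) cum 71
  x=15 (B, w=200) cum 271
  x=15 (C, w=200) cum 471  ← median
  x=17 (A, w=40) cum 511
  x=18 (D, w=80) cum 591
  x=20 (E, w=6) cum 597
⇒ x* = 15
y-coordinate, sorted with cumulative weight:
  y=0 (H, w=6) cum 6
  y=1 (E, w=6) cum 12
  y=1 (G, w=15) cum 27
  y=5 (C, w=200) cum 227
  y=5 (D, w=80) cum 307  ← median
  y=13 (A, w=40) cum 347
  y=13 (B, w=200) cum 547
  y=19 (F, w=50) cum 597
⇒ y* = 5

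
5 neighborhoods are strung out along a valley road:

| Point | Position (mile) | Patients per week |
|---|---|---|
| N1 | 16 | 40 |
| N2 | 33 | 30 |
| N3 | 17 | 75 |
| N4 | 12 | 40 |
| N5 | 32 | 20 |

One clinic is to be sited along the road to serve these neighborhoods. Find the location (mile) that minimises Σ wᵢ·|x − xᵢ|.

For a sum of weighted absolute distances on a line, the optimum is the weighted median (not the mean). Total weight W = 205; half-weight = 102.5.
Sort by position and accumulate weight:
  mile 12 (N4, w=40) → cum 40
  mile 16 (N1, w=40) → cum 80
  mile 17 (N3, w=75) → cum 155  ≥ 102.5 → median here
  mile 32 (N5, w=20) → cum 175
  mile 33 (N2, w=30) → cum 205
Optimal location: mile 17.

x = 17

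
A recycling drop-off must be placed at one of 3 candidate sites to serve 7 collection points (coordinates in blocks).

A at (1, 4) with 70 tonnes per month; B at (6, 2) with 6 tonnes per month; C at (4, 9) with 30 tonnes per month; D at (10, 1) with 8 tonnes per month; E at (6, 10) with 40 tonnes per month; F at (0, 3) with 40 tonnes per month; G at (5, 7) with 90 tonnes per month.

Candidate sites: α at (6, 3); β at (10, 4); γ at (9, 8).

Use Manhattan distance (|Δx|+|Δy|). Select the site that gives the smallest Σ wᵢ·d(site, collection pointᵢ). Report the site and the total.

α, total 1684 blocks

Total weighted distance at each candidate:
  α (6, 3): total = 1684
  β (10, 4): total = 2580
  γ (9, 8): total = 2348
Minimum is at α with total 1684 blocks.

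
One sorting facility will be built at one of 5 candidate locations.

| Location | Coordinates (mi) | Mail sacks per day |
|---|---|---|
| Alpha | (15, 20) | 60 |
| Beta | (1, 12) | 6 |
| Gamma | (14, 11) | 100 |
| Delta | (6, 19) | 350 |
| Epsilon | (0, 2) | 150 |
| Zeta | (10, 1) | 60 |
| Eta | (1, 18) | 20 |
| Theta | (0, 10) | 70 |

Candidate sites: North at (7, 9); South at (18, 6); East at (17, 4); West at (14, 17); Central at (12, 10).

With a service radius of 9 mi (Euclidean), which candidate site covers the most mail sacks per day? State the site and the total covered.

West, covering 510

Coverage radius r = 9 mi; a point is covered iff (Δx)²+(Δy)² ≤ 9² = 81.
  North (7, 9): covers {Beta, Gamma, Zeta, Theta} → 236
  South (18, 6): covers {Gamma} → 100
  East (17, 4): covers {Gamma, Zeta} → 160
  West (14, 17): covers {Alpha, Gamma, Delta} → 510
  Central (12, 10): covers {Gamma} → 100
Maximum coverage at West: 510 mail sacks per day.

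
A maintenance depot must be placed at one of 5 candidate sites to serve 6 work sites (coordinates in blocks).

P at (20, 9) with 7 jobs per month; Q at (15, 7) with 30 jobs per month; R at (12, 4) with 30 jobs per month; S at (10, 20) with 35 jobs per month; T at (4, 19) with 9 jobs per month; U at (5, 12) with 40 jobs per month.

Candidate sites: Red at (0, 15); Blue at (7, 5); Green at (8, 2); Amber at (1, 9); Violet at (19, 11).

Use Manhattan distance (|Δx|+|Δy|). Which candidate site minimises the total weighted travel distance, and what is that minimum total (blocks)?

Total weighted distance at each candidate:
  Red (0, 15): total = 2479
  Blue (7, 5): total = 1742
  Green (8, 2): total = 2082
  Amber (1, 9): total = 2190
  Violet (19, 11): total = 2118
Minimum is at Blue with total 1742 blocks.

Blue, total 1742 blocks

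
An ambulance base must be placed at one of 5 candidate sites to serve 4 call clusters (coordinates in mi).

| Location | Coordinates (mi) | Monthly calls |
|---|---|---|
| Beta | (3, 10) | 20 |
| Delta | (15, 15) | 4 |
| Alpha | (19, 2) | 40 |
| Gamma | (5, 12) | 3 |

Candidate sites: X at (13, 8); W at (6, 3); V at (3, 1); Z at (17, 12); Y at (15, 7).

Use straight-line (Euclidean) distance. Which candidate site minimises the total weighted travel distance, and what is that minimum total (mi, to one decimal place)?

Total weighted distance at each candidate:
  X (13, 8): total = 599.3
  W (6, 3): total = 761.0
  V (3, 1): total = 928.5
  Z (17, 12): total = 741.2
  Y (15, 7): total = 569.1
Minimum is at Y with total 569.1 mi.

Y, total 569.1 mi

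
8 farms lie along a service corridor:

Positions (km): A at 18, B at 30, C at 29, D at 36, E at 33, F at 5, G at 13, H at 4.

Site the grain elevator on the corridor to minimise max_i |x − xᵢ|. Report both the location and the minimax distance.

The 1-center on a line is the midpoint of the two extreme points: leftmost at 4, rightmost at 36.
Optimal location = (4 + 36)/2 = 20; maximum distance = (36 − 4)/2 = 16.

location 20, max distance 16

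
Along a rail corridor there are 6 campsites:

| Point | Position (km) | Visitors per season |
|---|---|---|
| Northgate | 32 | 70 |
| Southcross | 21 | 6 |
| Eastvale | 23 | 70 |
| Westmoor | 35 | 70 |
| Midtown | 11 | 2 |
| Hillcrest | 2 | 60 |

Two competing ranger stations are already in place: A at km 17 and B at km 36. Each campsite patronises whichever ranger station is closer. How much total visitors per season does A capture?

138

The indifferent point is the midpoint (17+36)/2 = 26.5; campsites left of it (closer to A at 17) go to A, those right go to B.
  Hillcrest at 2 (w=60) → A
  Midtown at 11 (w=2) → A
  Southcross at 21 (w=6) → A
  Eastvale at 23 (w=70) → A
  Northgate at 32 (w=70) → B
  Westmoor at 35 (w=70) → B
A captures 138; B captures 140.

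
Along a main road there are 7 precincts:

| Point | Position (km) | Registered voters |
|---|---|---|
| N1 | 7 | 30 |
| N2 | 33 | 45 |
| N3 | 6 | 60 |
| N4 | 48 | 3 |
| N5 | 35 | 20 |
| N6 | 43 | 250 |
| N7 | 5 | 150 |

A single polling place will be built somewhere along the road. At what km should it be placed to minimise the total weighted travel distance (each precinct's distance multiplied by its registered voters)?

x = 33

For a sum of weighted absolute distances on a line, the optimum is the weighted median (not the mean). Total weight W = 558; half-weight = 279.
Sort by position and accumulate weight:
  km 5 (N7, w=150) → cum 150
  km 6 (N3, w=60) → cum 210
  km 7 (N1, w=30) → cum 240
  km 33 (N2, w=45) → cum 285  ≥ 279 → median here
  km 35 (N5, w=20) → cum 305
  km 43 (N6, w=250) → cum 555
  km 48 (N4, w=3) → cum 558
Optimal location: km 33.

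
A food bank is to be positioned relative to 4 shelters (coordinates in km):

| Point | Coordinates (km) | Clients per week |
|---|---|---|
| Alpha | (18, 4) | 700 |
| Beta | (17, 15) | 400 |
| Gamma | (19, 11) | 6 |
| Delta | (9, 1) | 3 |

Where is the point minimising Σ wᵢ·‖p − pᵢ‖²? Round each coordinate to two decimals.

The minimiser of Σwᵢ‖p−pᵢ‖² is the weighted centroid p* = (Σwᵢpᵢ)/(Σwᵢ).
Σwᵢ = 1109.
Σwᵢxᵢ = 700·18 + 400·17 + 6·19 + 3·9 = 19541.
Σwᵢyᵢ = 700·4 + 400·15 + 6·11 + 3·1 = 8869.
x* = 19541/1109 = 17.62, y* = 8869/1109 = 8.00.

(17.62, 8.00)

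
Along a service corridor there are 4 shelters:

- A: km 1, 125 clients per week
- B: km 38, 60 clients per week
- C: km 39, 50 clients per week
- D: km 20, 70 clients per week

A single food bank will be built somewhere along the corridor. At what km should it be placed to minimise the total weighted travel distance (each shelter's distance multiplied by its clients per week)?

For a sum of weighted absolute distances on a line, the optimum is the weighted median (not the mean). Total weight W = 305; half-weight = 152.5.
Sort by position and accumulate weight:
  km 1 (A, w=125) → cum 125
  km 20 (D, w=70) → cum 195  ≥ 152.5 → median here
  km 38 (B, w=60) → cum 255
  km 39 (C, w=50) → cum 305
Optimal location: km 20.

x = 20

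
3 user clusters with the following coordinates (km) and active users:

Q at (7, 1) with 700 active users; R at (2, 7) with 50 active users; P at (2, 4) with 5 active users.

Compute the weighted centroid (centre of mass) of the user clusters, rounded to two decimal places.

(6.64, 1.42)

The minimiser of Σwᵢ‖p−pᵢ‖² is the weighted centroid p* = (Σwᵢpᵢ)/(Σwᵢ).
Σwᵢ = 755.
Σwᵢxᵢ = 700·7 + 50·2 + 5·2 = 5010.
Σwᵢyᵢ = 700·1 + 50·7 + 5·4 = 1070.
x* = 5010/755 = 6.64, y* = 1070/755 = 1.42.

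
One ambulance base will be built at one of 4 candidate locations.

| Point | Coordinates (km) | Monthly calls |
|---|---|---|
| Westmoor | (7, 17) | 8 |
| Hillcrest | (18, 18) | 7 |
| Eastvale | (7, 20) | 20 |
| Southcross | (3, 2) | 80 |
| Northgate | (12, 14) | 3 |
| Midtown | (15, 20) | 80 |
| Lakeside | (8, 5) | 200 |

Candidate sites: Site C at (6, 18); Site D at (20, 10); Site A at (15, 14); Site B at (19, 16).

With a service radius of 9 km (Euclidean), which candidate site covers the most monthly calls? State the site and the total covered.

Site A, covering 98

Coverage radius r = 9 km; a point is covered iff (Δx)²+(Δy)² ≤ 9² = 81.
  Site C (6, 18): covers {Westmoor, Eastvale, Northgate} → 31
  Site D (20, 10): covers {Hillcrest, Northgate} → 10
  Site A (15, 14): covers {Westmoor, Hillcrest, Northgate, Midtown} → 98
  Site B (19, 16): covers {Hillcrest, Northgate, Midtown} → 90
Maximum coverage at Site A: 98 monthly calls.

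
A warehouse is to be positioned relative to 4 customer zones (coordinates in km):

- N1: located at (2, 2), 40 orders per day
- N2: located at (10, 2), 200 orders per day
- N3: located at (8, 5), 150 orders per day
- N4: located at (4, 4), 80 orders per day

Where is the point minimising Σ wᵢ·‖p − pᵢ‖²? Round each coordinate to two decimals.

(7.66, 3.30)

The minimiser of Σwᵢ‖p−pᵢ‖² is the weighted centroid p* = (Σwᵢpᵢ)/(Σwᵢ).
Σwᵢ = 470.
Σwᵢxᵢ = 40·2 + 200·10 + 150·8 + 80·4 = 3600.
Σwᵢyᵢ = 40·2 + 200·2 + 150·5 + 80·4 = 1550.
x* = 3600/470 = 7.66, y* = 1550/470 = 3.30.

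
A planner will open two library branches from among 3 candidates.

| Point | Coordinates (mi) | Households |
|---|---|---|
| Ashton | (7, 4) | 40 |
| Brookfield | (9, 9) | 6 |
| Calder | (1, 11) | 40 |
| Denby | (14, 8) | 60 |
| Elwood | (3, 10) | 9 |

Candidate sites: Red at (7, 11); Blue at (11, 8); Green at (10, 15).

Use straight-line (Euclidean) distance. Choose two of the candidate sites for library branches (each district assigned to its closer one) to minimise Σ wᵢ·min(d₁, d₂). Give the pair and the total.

{Red, Blue}, total 696.8

Evaluate every pair (each demand assigned to the nearer of the two):
  {Red, Blue}: total = 696.8
  {Blue, Green}: total = 887.9
  {Red, Green}: total = 1031.0
Best pair: {Red, Blue} with total 696.8.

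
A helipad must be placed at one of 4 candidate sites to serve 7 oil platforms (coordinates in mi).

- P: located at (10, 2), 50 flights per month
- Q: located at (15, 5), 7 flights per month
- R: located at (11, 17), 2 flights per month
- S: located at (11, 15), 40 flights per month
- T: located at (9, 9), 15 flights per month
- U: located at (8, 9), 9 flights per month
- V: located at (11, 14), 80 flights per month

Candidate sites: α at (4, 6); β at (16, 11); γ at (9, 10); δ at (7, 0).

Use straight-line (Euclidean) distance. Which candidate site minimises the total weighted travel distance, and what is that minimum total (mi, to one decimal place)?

γ, total 1073.3 mi

Total weighted distance at each candidate:
  α (4, 6): total = 1902.9
  β (16, 11): total = 1505.1
  γ (9, 10): total = 1073.3
  δ (7, 0): total = 2286.8
Minimum is at γ with total 1073.3 mi.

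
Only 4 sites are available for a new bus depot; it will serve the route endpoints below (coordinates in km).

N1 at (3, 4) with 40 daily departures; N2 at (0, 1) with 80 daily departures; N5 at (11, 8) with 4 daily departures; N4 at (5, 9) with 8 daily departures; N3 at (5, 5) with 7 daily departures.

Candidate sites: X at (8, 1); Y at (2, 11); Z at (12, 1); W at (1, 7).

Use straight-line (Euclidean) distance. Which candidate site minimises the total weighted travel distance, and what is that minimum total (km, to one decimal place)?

Total weighted distance at each candidate:
  X (8, 1): total = 1007.1
  Y (2, 11): total = 1212.4
  Z (12, 1): total = 1509.2
  W (1, 7): total = 738.1
Minimum is at W with total 738.1 km.

W, total 738.1 km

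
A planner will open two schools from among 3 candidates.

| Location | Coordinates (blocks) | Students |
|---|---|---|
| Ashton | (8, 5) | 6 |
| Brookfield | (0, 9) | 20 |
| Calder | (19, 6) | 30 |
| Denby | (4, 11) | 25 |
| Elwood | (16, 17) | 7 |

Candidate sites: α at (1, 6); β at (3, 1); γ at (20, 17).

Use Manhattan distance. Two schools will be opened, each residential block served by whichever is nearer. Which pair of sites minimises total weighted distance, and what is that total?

{α, γ}, total 716

Evaluate every pair (each demand assigned to the nearer of the two):
  {α, γ}: total = 716
  {β, γ}: total = 937
  {α, β}: total = 1050
Best pair: {α, γ} with total 716.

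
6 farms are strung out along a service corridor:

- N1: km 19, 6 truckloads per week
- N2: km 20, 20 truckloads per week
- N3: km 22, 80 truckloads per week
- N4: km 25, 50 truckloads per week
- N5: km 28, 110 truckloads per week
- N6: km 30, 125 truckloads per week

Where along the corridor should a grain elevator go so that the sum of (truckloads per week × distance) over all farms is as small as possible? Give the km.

x = 28

For a sum of weighted absolute distances on a line, the optimum is the weighted median (not the mean). Total weight W = 391; half-weight = 195.5.
Sort by position and accumulate weight:
  km 19 (N1, w=6) → cum 6
  km 20 (N2, w=20) → cum 26
  km 22 (N3, w=80) → cum 106
  km 25 (N4, w=50) → cum 156
  km 28 (N5, w=110) → cum 266  ≥ 195.5 → median here
  km 30 (N6, w=125) → cum 391
Optimal location: km 28.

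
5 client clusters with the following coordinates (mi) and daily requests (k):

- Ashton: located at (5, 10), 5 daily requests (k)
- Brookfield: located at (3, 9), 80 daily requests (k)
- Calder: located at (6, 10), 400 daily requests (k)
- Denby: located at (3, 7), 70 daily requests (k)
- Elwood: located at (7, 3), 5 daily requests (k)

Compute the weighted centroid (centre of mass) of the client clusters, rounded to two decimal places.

(5.20, 9.42)

The minimiser of Σwᵢ‖p−pᵢ‖² is the weighted centroid p* = (Σwᵢpᵢ)/(Σwᵢ).
Σwᵢ = 560.
Σwᵢxᵢ = 5·5 + 80·3 + 400·6 + 70·3 + 5·7 = 2910.
Σwᵢyᵢ = 5·10 + 80·9 + 400·10 + 70·7 + 5·3 = 5275.
x* = 2910/560 = 5.20, y* = 5275/560 = 9.42.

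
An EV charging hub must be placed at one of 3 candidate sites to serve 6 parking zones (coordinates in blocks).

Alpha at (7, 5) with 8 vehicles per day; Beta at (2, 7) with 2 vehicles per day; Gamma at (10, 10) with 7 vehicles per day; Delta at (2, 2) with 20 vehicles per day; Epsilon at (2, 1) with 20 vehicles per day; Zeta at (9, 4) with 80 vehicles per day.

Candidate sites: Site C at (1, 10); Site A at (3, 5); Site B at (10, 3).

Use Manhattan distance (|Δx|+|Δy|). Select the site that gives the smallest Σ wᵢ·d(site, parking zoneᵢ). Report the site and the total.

Total weighted distance at each candidate:
  Site C (1, 10): total = 1659
  Site A (3, 5): total = 862
  Site B (10, 3): total = 653
Minimum is at Site B with total 653 blocks.

Site B, total 653 blocks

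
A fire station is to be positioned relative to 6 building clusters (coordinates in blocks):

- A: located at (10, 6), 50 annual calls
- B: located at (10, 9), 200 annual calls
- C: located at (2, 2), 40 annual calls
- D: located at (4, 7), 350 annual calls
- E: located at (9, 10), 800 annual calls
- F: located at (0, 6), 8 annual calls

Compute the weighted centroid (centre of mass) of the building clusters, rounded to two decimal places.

(7.72, 8.76)

The minimiser of Σwᵢ‖p−pᵢ‖² is the weighted centroid p* = (Σwᵢpᵢ)/(Σwᵢ).
Σwᵢ = 1448.
Σwᵢxᵢ = 50·10 + 200·10 + 40·2 + 350·4 + 800·9 + 8·0 = 11180.
Σwᵢyᵢ = 50·6 + 200·9 + 40·2 + 350·7 + 800·10 + 8·6 = 12678.
x* = 11180/1448 = 7.72, y* = 12678/1448 = 8.76.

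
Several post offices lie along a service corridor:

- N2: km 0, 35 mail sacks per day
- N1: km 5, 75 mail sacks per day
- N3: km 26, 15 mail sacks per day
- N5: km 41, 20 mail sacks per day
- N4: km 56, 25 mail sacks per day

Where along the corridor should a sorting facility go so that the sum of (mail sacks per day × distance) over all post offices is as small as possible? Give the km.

For a sum of weighted absolute distances on a line, the optimum is the weighted median (not the mean). Total weight W = 170; half-weight = 85.
Sort by position and accumulate weight:
  km 0 (N2, w=35) → cum 35
  km 5 (N1, w=75) → cum 110  ≥ 85 → median here
  km 26 (N3, w=15) → cum 125
  km 41 (N5, w=20) → cum 145
  km 56 (N4, w=25) → cum 170
Optimal location: km 5.

x = 5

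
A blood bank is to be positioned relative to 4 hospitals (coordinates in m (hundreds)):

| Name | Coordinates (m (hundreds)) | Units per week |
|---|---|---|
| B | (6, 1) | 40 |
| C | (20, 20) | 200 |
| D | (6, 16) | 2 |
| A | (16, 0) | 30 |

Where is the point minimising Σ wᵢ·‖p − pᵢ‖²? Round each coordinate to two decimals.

The minimiser of Σwᵢ‖p−pᵢ‖² is the weighted centroid p* = (Σwᵢpᵢ)/(Σwᵢ).
Σwᵢ = 272.
Σwᵢxᵢ = 40·6 + 200·20 + 2·6 + 30·16 = 4732.
Σwᵢyᵢ = 40·1 + 200·20 + 2·16 + 30·0 = 4072.
x* = 4732/272 = 17.40, y* = 4072/272 = 14.97.

(17.40, 14.97)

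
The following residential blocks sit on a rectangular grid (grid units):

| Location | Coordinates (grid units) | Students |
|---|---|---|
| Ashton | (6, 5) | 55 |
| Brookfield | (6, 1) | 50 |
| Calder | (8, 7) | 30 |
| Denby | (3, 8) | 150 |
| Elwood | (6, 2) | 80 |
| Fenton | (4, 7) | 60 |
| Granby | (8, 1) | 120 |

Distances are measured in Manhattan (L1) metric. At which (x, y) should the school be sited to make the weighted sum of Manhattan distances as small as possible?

Manhattan distance separates: Σwᵢ(|x−xᵢ|+|y−yᵢ|) = Σwᵢ|x−xᵢ| + Σwᵢ|y−yᵢ|, so x and y are optimised independently as 1-D weighted medians.
Total weight W = 545; half = 272.5.
x-coordinate, sorted with cumulative weight:
  x=3 (Denby, w=150) cum 150
  x=4 (Fenton, w=60) cum 210
  x=6 (Ashton, w=55) cum 265
  x=6 (Brookfield, w=50) cum 315  ← median
  x=6 (Elwood, w=80) cum 395
  x=8 (Calder, w=30) cum 425
  x=8 (Granby, w=120) cum 545
⇒ x* = 6
y-coordinate, sorted with cumulative weight:
  y=1 (Brookfield, w=50) cum 50
  y=1 (Granby, w=120) cum 170
  y=2 (Elwood, w=80) cum 250
  y=5 (Ashton, w=55) cum 305  ← median
  y=7 (Calder, w=30) cum 335
  y=7 (Fenton, w=60) cum 395
  y=8 (Denby, w=150) cum 545
⇒ y* = 5

(6, 5)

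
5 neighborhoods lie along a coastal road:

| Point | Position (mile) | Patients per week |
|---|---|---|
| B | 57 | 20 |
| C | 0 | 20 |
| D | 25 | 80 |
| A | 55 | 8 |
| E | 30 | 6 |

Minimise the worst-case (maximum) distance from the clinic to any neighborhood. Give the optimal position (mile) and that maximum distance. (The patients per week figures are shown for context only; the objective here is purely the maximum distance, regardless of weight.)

The 1-center on a line is the midpoint of the two extreme points: leftmost at 0, rightmost at 57.
Optimal location = (0 + 57)/2 = 28.5; maximum distance = (57 − 0)/2 = 28.5.

location 28.5, max distance 28.5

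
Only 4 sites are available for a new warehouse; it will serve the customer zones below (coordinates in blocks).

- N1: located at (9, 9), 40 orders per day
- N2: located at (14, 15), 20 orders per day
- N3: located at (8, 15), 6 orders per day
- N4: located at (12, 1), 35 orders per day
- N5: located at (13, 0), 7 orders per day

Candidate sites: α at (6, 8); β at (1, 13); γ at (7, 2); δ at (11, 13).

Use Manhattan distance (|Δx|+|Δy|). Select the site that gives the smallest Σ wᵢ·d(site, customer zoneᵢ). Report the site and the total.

Total weighted distance at each candidate:
  α (6, 8): total = 1074
  β (1, 13): total = 1814
  γ (7, 2): total = 1110
  δ (11, 13): total = 930
Minimum is at δ with total 930 blocks.

δ, total 930 blocks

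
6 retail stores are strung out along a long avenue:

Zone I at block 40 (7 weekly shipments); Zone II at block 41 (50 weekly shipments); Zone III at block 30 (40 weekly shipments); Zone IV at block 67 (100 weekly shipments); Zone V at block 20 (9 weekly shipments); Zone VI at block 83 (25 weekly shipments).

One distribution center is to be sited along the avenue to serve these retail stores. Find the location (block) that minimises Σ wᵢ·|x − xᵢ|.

For a sum of weighted absolute distances on a line, the optimum is the weighted median (not the mean). Total weight W = 231; half-weight = 115.5.
Sort by position and accumulate weight:
  block 20 (Zone V, w=9) → cum 9
  block 30 (Zone III, w=40) → cum 49
  block 40 (Zone I, w=7) → cum 56
  block 41 (Zone II, w=50) → cum 106
  block 67 (Zone IV, w=100) → cum 206  ≥ 115.5 → median here
  block 83 (Zone VI, w=25) → cum 231
Optimal location: block 67.

x = 67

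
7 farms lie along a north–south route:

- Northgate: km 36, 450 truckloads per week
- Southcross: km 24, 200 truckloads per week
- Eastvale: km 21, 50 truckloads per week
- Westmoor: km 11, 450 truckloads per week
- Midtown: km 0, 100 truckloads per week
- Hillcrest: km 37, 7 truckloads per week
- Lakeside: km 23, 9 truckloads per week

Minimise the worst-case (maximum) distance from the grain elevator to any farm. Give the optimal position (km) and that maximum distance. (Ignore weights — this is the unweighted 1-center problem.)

The 1-center on a line is the midpoint of the two extreme points: leftmost at 0, rightmost at 37.
Optimal location = (0 + 37)/2 = 18.5; maximum distance = (37 − 0)/2 = 18.5.

location 18.5, max distance 18.5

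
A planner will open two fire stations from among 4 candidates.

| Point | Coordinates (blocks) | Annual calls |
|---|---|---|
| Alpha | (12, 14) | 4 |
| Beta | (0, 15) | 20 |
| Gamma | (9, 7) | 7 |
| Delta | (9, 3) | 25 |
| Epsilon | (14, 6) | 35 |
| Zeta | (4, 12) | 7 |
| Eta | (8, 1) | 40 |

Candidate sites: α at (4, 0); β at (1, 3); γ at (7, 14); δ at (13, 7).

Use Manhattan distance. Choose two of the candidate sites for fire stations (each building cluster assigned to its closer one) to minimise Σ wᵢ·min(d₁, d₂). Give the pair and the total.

{γ, δ}, total 953

Evaluate every pair (each demand assigned to the nearer of the two):
  {γ, δ}: total = 953
  {α, δ}: total = 994
  {β, δ}: total = 1034
  {α, γ}: total = 1203
  {β, γ}: total = 1363
  {α, β}: total = 1476
Best pair: {γ, δ} with total 953.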